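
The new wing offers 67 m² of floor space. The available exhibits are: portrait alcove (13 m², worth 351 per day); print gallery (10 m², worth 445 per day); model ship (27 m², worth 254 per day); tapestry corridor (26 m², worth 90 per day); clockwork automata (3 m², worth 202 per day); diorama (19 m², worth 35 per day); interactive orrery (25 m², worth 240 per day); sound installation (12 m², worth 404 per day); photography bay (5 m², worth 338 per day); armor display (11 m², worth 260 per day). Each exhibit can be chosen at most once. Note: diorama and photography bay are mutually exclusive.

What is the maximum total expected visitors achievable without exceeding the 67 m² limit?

2000

Best packing: portrait alcove + print gallery + clockwork automata + sound installation + photography bay + armor display — 54 m², 2000 total.
The closest alternative, print gallery + clockwork automata + interactive orrery + sound installation + photography bay + armor display, reaches only 1889.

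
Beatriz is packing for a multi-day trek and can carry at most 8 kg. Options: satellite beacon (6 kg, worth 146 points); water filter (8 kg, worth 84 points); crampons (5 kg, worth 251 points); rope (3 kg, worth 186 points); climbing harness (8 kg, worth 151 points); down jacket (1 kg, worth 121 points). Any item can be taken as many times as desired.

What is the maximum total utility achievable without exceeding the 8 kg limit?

968

By utility per kg: down jacket 121.00, rope 62.00, crampons 50.20 lead.
Taking 8×down jacket: 8 kg used, 968 in utility.
Every other selection either busts 8 kg or fails to beat 968.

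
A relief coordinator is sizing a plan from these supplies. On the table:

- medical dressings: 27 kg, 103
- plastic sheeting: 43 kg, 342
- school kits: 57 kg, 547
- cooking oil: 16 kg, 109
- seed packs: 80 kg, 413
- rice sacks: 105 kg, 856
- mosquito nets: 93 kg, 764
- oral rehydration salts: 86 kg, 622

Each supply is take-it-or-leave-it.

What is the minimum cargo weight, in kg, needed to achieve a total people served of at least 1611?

Minimise kg subject to total people served ≥ 1611.
plastic sheeting + school kits + mosquito nets reaches 1653 using 193 kg.
Any bundle with less than 193 kg falls short of 1611.

193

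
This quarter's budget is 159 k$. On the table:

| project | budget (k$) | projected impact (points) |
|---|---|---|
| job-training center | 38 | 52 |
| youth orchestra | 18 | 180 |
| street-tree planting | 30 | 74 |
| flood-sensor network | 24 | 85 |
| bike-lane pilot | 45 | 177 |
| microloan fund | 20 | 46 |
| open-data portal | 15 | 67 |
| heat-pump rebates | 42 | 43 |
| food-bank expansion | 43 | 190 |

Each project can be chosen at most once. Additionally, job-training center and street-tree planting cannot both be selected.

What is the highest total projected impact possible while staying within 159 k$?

699

The ratio ordering already packs tightly: youth orchestra + flood-sensor network + bike-lane pilot + open-data portal + food-bank expansion, 145 k$, 699.
Every other selection either busts 159 k$ or breaks a pairing rule or fails to beat 699.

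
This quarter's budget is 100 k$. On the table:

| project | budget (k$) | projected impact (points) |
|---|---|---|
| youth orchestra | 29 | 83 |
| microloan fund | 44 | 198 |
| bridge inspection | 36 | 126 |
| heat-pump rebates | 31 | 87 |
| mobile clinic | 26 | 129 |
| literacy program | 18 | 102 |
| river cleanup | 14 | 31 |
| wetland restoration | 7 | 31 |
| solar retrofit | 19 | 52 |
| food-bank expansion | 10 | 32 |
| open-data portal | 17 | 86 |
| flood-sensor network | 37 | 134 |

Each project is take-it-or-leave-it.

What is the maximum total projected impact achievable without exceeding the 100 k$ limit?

461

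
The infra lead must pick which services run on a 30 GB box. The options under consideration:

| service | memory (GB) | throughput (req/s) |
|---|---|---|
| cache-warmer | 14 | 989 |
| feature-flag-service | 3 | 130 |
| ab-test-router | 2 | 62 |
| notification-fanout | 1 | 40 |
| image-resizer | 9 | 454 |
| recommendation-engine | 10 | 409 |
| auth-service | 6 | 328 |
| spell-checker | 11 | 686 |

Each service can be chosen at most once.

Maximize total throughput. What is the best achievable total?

Density check — cache-warmer 70.64, spell-checker 62.36, auth-service 54.67 are the best per GB.
A density-first pass picks cache-warmer + feature-flag-service + notification-fanout + spell-checker — 1845 at 29 GB.
The 1 GB tied up in notification-fanout is better spent on ab-test-router — total rises to 1867 (30 GB).
The closest alternative, cache-warmer + feature-flag-service + notification-fanout + spell-checker, reaches only 1845.

1867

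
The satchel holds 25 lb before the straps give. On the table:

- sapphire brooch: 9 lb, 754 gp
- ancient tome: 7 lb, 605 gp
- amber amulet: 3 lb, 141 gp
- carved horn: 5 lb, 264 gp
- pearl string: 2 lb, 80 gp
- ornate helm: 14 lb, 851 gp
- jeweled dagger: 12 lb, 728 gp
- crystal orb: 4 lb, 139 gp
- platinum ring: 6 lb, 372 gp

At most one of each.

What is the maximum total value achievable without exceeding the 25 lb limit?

1872

Density check — ancient tome 86.43, sapphire brooch 83.78, platinum ring 62.00, ornate helm 60.79 are the best per lb.
Sapphire brooch + ancient tome + amber amulet + platinum ring uses 25 of the 25 lb and totals 1872.
Runner-up sapphire brooch + ancient tome + pearl string + platinum ring tops out at 1811.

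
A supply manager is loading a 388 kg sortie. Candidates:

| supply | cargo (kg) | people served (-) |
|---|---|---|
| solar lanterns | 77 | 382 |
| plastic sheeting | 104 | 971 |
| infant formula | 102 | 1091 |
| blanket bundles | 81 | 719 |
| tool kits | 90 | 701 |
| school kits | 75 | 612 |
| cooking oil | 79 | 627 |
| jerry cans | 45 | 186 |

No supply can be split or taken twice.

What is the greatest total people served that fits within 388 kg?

3482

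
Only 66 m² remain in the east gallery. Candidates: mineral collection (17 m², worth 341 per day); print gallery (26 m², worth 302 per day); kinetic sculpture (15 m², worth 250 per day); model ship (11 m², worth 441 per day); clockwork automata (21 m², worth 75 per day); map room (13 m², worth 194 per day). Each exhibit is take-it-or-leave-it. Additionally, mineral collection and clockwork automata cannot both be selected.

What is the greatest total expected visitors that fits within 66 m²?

1226

Taking mineral collection + kinetic sculpture + model ship + map room: 56 m² used, 1226 in expected visitors.
Every other selection either busts 66 m² or breaks a pairing rule or fails to beat 1226.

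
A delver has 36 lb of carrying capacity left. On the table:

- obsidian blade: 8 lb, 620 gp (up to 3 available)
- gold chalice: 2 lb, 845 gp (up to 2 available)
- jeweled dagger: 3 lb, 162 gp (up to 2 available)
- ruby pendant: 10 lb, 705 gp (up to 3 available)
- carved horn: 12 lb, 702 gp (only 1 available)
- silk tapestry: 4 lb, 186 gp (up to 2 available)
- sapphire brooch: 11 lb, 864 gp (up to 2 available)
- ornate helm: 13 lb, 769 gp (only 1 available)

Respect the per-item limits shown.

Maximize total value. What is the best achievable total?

4123

Filling by ratio: obsidian blade + 2×gold chalice + 2×sapphire brooch for 4038, with 2 lb left unused.
Replace obsidian blade with ruby pendant: the trade gains 85 net, giving 4123 at 36 lb.
No other feasible combination exceeds 4123.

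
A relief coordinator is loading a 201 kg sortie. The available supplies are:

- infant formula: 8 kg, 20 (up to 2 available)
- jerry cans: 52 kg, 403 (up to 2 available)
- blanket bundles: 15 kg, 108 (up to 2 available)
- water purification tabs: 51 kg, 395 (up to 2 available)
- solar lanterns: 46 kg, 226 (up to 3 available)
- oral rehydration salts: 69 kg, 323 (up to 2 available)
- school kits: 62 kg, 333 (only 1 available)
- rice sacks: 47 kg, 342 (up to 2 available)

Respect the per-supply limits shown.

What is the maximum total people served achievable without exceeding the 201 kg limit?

1535

Taking the top-ratio supplies first gives 2×infant formula + 2×jerry cans + 2×blanket bundles + water purification tabs for 1457 (201 kg).
But jerry cans + 2×water purification tabs + rice sacks fits in 201 kg and reaches 1535.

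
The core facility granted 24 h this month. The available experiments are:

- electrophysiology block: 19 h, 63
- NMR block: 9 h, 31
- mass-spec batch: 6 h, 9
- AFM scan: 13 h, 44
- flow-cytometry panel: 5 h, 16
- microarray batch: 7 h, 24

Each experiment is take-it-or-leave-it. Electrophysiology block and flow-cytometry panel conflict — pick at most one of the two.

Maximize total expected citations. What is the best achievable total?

75

A density-first pass picks NMR block + flow-cytometry panel + microarray batch — 71 at 21 h.
Replace flow-cytometry panel and microarray batch with AFM scan: the trade gains 4 net, giving 75 at 22 h.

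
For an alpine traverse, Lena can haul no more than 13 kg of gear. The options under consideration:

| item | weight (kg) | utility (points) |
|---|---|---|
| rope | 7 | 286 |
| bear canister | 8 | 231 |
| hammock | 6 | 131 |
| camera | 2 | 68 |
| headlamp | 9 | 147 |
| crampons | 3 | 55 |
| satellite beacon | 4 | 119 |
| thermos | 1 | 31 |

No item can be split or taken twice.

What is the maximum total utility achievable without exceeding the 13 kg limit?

473

Taking the top-ratio items first gives rope + camera + crampons + thermos for 440 (13 kg).
Replace crampons and thermos with satellite beacon: the trade gains 33 net, giving 473 at 13 kg.
Runner-up rope + camera + crampons + thermos tops out at 440.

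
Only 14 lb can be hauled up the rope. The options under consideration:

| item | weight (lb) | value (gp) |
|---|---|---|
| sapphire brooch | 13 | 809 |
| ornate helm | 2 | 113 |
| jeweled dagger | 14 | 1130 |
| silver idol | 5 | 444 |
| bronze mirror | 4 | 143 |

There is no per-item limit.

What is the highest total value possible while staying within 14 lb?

1130

Ranking by ratio (value/lb): silver idol 88.80, jeweled dagger 80.71, sapphire brooch 62.23, ornate helm 56.50.
Taking the top-ratio items first gives 2×ornate helm + 2×silver idol for 1114 (14 lb).
Replace 2×ornate helm and 2×silver idol with jeweled dagger: the trade gains 16 net, giving 1130 at 14 lb.
Nothing else within 14 lb beats 1130.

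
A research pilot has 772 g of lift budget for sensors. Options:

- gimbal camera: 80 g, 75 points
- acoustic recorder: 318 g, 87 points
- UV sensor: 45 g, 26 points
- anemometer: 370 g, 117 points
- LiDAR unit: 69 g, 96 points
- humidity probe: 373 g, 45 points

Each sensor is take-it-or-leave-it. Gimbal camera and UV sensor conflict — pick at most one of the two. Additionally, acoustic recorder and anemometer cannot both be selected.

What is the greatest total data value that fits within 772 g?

Best packing: gimbal camera + anemometer + LiDAR unit — 519 g, 288 total.
An exhaustive check of the 64 subsets confirms 288.

288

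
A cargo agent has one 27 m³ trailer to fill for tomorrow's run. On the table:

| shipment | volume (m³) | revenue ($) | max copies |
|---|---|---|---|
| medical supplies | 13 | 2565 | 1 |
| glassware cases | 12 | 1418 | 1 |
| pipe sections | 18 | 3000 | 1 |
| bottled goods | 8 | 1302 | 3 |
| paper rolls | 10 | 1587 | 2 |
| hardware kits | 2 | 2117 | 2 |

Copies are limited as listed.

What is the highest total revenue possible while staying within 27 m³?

8386

The ratio heuristic lands on medical supplies + bottled goods + 2×hardware kits (8101) but leaves 2 m³ idle.
The 8 m³ tied up in bottled goods is better spent on paper rolls — total rises to 8386 (27 m³).
Every other selection either busts 27 m³ or exceeds an availability limit or fails to beat 8386.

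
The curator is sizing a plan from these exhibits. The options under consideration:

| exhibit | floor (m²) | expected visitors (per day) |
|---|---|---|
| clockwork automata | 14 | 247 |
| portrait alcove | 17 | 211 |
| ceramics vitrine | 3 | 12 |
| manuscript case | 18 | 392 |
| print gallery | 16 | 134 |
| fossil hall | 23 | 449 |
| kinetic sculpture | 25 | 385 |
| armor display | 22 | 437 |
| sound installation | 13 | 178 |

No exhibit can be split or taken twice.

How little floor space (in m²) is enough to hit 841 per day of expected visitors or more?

41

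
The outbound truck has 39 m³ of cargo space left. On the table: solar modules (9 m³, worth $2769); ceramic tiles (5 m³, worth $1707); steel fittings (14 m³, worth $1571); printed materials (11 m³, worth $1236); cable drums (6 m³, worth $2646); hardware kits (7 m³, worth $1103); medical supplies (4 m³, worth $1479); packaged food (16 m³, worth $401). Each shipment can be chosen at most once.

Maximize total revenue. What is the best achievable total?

Filling by ratio: solar modules + ceramic tiles + cable drums + hardware kits + medical supplies for 9704, with 8 m³ left unused.
The 7 m³ tied up in hardware kits is better spent on steel fittings — total rises to 10172 (38 m³).
Nothing else within 39 m³ beats 10172.

10172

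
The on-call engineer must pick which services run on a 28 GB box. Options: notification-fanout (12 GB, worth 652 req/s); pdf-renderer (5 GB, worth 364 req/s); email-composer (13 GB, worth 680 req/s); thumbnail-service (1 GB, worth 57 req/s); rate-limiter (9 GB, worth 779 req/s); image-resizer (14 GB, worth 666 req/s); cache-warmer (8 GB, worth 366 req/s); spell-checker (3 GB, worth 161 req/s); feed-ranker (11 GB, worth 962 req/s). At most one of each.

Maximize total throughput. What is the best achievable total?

2266

By throughput per GB: feed-ranker 87.45, rate-limiter 86.56, pdf-renderer 72.80, thumbnail-service 57.00 lead.
The ratio heuristic lands on pdf-renderer + thumbnail-service + rate-limiter + feed-ranker (2162) but leaves 2 GB idle.
The 1 GB tied up in thumbnail-service is better spent on spell-checker — total rises to 2266 (28 GB).
Nothing else within 28 GB beats 2266.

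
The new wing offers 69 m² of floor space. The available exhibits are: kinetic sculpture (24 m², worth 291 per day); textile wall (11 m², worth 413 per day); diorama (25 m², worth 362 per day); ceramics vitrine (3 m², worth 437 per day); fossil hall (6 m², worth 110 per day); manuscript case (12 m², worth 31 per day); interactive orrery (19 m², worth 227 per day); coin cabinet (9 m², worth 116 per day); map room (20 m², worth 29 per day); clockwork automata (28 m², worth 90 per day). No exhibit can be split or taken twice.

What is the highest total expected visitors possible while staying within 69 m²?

1613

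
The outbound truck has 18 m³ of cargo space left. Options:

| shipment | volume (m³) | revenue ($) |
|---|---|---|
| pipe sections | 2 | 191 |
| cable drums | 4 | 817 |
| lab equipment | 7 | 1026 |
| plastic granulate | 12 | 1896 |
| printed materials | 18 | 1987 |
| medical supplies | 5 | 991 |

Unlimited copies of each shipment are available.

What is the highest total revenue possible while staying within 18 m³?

3616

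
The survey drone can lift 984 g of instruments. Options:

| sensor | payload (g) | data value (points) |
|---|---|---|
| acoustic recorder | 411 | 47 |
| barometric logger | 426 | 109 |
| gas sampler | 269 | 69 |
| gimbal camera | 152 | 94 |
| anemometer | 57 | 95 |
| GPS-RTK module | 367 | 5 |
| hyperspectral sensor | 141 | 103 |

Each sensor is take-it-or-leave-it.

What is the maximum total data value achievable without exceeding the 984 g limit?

Taking the top-ratio sensors first gives gas sampler + gimbal camera + anemometer + hyperspectral sensor for 361 (619 g).
Dropping gas sampler frees 269 g; slotting in barometric logger (426 g) lifts the total to 401 at 776 g.
The closest alternative, barometric logger + gas sampler + anemometer + hyperspectral sensor, reaches only 376.

401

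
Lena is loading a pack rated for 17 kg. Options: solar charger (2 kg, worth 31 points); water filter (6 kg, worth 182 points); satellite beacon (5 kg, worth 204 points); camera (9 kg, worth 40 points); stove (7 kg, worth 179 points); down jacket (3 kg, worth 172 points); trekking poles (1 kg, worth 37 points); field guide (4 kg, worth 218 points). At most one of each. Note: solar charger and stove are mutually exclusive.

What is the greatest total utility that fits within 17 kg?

662

Solar charger + satellite beacon + down jacket + trekking poles + field guide uses 15 of the 17 kg and totals 662.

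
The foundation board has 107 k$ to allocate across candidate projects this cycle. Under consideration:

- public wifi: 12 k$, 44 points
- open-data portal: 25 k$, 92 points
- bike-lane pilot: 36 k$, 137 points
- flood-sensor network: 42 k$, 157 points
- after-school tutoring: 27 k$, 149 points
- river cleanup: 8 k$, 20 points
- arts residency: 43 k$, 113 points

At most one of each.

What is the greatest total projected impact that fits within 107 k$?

443

The ratio ordering already packs tightly: bike-lane pilot + flood-sensor network + after-school tutoring, 105 k$, 443.
Runner-up public wifi + open-data portal + flood-sensor network + after-school tutoring tops out at 442.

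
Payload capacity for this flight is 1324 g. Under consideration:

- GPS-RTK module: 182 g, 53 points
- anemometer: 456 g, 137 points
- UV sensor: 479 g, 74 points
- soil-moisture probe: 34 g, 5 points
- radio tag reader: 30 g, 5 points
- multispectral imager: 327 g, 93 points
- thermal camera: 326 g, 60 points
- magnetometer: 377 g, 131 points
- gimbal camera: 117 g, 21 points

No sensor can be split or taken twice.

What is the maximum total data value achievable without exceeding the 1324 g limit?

Taking the top-ratio sensors first gives GPS-RTK module + anemometer + soil-moisture probe + radio tag reader + magnetometer + gimbal camera for 352 (1196 g).
The 212 g tied up in GPS-RTK module and radio tag reader is better spent on multispectral imager — total rises to 387 (1311 g).
Anemometer + radio tag reader + multispectral imager + magnetometer + gimbal camera (1307 g) also reaches 387 — a tie, but nothing goes higher.

387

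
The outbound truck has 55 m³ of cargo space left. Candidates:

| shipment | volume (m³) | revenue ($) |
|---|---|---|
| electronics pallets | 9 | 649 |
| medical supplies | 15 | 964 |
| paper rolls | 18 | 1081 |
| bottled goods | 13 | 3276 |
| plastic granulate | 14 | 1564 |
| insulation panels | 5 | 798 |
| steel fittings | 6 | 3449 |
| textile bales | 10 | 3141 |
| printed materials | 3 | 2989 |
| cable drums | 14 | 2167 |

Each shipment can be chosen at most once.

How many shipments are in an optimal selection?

Optimal total is 15820.
One optimal bundle: bottled goods + insulation panels + steel fittings + textile bales + printed materials + cable drums (51 m³).
Any selection reaching 15820 contains exactly 6 shipments.

6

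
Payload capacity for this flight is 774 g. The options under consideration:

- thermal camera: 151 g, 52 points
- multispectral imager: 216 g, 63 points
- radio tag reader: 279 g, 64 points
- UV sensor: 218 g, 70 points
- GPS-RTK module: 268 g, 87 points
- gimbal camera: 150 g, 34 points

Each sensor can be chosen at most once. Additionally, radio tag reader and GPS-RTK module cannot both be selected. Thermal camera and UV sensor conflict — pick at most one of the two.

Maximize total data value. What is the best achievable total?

Taking multispectral imager + UV sensor + GPS-RTK module: 702 g used, 220 in data value.
Every other selection either busts 774 g or breaks a pairing rule or fails to beat 220.

220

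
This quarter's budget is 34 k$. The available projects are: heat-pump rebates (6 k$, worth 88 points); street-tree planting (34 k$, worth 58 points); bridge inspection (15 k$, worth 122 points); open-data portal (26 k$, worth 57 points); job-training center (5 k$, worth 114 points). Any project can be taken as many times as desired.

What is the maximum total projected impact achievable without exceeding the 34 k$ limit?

684

Taking 6×job-training center: 30 k$ used, 684 in projected impact.
No other feasible combination exceeds 684.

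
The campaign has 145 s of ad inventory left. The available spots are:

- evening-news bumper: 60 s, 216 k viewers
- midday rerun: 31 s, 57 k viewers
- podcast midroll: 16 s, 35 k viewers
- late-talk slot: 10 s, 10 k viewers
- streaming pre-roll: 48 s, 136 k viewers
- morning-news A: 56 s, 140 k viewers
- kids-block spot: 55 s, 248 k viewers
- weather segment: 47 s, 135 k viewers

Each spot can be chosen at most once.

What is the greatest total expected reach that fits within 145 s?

509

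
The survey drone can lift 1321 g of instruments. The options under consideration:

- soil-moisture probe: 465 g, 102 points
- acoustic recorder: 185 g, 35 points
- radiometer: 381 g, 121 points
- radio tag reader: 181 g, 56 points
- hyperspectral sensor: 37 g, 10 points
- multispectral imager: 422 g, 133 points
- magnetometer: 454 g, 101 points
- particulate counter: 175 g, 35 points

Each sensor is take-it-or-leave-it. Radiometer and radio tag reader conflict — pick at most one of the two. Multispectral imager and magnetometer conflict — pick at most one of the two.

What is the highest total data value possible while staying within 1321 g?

366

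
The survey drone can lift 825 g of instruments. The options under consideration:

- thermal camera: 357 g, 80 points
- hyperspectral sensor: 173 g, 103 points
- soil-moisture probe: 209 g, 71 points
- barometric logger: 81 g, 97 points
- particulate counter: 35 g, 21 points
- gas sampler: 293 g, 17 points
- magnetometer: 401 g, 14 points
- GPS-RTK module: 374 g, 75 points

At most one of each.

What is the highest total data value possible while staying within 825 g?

351

A density-first pass picks hyperspectral sensor + soil-moisture probe + barometric logger + particulate counter + gas sampler — 309 at 791 g.
Dropping particulate counter and gas sampler frees 328 g; slotting in thermal camera (357 g) lifts the total to 351 at 820 g.
Nothing else within 825 g beats 351.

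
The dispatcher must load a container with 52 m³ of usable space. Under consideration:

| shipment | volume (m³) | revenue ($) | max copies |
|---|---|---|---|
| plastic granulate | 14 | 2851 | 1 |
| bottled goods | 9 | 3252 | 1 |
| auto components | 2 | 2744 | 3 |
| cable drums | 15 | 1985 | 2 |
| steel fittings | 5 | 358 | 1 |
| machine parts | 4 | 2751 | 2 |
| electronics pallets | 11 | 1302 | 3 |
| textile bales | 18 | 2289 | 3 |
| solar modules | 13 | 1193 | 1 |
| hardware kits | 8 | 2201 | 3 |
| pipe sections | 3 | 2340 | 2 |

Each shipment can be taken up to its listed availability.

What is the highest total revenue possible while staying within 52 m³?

26718

A density-first pass picks bottled goods + 3×auto components + steel fittings + 2×machine parts + 2×hardware kits + 2×pipe sections — 26426 at 50 m³.
The 13 m³ tied up in steel fittings and hardware kits is better spent on plastic granulate — total rises to 26718 (51 m³).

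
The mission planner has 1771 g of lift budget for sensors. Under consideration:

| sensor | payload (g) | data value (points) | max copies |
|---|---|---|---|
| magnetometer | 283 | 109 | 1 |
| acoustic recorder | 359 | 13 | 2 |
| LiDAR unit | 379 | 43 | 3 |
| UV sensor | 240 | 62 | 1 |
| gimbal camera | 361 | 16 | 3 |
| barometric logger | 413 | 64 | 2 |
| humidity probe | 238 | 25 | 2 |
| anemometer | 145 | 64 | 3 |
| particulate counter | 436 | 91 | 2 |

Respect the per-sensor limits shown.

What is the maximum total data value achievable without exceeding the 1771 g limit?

483

Filling by ratio: magnetometer + UV sensor + humidity probe + 3×anemometer + particulate counter for 479, with 139 g left unused.
Dropping UV sensor and humidity probe frees 478 g; slotting in particulate counter (436 g) lifts the total to 483 at 1590 g.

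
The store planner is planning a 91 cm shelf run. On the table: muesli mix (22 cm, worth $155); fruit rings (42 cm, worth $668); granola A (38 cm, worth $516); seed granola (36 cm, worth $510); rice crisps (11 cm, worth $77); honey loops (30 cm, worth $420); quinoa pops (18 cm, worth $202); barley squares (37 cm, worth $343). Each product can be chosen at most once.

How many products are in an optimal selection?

3

Best achievable weekly sales is 1290.
fruit rings + honey loops + quinoa pops hits 1290 at 90 cm.
Any selection reaching 1290 contains exactly 3 products.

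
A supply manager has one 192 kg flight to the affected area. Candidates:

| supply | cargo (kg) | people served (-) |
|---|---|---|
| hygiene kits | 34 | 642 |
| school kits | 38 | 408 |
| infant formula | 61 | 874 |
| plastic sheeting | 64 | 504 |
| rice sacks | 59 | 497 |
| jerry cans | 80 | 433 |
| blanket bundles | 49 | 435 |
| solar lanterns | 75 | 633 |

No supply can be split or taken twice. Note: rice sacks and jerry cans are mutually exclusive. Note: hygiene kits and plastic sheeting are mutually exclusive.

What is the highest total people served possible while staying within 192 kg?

2421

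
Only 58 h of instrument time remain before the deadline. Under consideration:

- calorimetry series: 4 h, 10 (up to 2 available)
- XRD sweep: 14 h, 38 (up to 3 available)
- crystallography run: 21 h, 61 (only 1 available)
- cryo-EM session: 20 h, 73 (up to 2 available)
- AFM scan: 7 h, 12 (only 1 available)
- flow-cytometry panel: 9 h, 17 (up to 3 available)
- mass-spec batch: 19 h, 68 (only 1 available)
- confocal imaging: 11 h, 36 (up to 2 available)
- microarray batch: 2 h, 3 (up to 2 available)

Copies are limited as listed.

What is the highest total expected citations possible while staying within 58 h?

197

Density check — cryo-EM session 3.65, mass-spec batch 3.58, confocal imaging 3.27, crystallography run 2.90 are the best per h.
Filling by ratio: calorimetry series + 2×cryo-EM session + confocal imaging + microarray batch for 195, with 1 h left unused.
The 22 h tied up in cryo-EM session and microarray batch is better spent on calorimetry series + mass-spec batch — total rises to 197 (58 h).
Nothing else within 58 h beats 197.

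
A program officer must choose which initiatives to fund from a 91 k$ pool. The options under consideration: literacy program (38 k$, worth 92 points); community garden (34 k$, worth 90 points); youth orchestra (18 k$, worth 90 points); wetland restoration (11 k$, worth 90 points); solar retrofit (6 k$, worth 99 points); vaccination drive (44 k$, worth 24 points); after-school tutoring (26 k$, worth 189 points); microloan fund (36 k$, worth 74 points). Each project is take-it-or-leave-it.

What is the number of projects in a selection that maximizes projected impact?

Best achievable projected impact is 470.
literacy program + youth orchestra + solar retrofit + after-school tutoring hits 470 at 88 k$.
Any selection reaching 470 contains exactly 4 projects.

4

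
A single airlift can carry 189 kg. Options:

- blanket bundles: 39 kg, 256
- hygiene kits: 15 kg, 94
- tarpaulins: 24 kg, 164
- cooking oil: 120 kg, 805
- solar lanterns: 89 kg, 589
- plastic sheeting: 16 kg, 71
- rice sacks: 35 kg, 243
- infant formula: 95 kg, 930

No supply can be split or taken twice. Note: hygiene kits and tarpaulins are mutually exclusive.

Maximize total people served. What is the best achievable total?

Blanket bundles + hygiene kits + rice sacks + infant formula uses 184 of the 189 kg and totals 1523.
Next best is solar lanterns + infant formula at 1519 (184 kg) — short by 4.

1523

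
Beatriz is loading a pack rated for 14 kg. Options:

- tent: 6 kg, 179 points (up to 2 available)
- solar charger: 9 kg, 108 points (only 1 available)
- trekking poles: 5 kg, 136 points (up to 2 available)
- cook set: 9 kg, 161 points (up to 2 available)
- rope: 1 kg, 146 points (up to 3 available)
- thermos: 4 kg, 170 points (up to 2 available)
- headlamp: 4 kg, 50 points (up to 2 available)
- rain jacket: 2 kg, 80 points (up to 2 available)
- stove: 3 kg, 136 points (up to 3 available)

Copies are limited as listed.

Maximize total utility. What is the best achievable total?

Taking 3×rope + rain jacket + 3×stove: 14 kg used, 926 in utility.
No other feasible combination exceeds 926.

926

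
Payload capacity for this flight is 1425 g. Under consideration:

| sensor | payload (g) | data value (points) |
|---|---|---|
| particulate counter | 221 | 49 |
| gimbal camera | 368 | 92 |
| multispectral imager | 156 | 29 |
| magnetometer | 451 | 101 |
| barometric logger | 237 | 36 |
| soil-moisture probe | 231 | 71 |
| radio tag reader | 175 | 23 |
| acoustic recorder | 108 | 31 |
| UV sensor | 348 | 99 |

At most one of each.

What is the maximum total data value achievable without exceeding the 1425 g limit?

363

Greedy by ratio would take particulate counter + gimbal camera + soil-moisture probe + acoustic recorder + UV sensor: 1276 g used, total 342.
The 329 g tied up in particulate counter and acoustic recorder is better spent on magnetometer — total rises to 363 (1398 g).
Next best is particulate counter + magnetometer + soil-moisture probe + acoustic recorder + UV sensor at 351 (1359 g) — short by 12.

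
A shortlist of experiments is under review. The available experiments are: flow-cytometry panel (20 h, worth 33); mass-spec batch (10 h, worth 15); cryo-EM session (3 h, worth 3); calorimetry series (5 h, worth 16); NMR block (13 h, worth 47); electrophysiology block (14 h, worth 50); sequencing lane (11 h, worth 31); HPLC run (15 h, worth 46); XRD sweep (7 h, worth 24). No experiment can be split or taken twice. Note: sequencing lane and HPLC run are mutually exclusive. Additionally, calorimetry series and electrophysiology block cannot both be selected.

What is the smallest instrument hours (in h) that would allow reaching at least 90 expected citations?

27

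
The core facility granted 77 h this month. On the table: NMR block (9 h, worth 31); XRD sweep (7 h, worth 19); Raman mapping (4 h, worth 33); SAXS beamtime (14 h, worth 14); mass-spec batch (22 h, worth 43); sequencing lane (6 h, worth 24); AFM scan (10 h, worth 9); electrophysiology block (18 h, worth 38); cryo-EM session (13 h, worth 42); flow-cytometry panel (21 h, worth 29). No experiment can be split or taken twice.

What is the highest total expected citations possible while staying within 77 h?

The ratio heuristic lands on NMR block + XRD sweep + Raman mapping + SAXS beamtime + sequencing lane + electrophysiology block + cryo-EM session (201) but leaves 6 h idle.
The 21 h tied up in XRD sweep and SAXS beamtime is better spent on mass-spec batch — total rises to 211 (72 h).
Every other selection either busts 77 h or fails to beat 211.

211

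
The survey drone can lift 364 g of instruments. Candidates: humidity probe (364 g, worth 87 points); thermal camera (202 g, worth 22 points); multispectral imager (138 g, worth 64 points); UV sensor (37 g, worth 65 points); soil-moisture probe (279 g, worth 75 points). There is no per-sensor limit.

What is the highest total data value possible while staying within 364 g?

9×UV sensor uses 333 of the 364 g and totals 585.
That's the maximum — no swap from here does better than 585.

585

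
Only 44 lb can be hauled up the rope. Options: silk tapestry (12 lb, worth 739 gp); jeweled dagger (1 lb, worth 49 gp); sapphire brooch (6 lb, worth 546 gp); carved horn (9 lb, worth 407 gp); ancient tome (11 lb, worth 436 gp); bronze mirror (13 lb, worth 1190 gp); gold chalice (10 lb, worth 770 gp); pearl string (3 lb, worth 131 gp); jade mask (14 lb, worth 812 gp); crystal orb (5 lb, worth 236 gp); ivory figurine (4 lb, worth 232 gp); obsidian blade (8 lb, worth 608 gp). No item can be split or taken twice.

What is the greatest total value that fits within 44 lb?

Filling by ratio: jeweled dagger + sapphire brooch + bronze mirror + gold chalice + ivory figurine + obsidian blade for 3395, with 2 lb left unused.
Dropping jeweled dagger frees 1 lb; slotting in pearl string (3 lb) lifts the total to 3477 at 44 lb.
An exhaustive check of the 4096 subsets confirms 3477.

3477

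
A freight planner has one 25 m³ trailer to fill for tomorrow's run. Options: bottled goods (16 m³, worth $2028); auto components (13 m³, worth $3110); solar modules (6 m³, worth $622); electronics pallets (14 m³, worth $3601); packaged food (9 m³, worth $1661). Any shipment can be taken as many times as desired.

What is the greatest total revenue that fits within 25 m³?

5262

Best packing: electronics pallets + packaged food — 23 m³, 5262 total.
The spare 2 m³ is too small for any remaining shipment, and no exchange beats 5262.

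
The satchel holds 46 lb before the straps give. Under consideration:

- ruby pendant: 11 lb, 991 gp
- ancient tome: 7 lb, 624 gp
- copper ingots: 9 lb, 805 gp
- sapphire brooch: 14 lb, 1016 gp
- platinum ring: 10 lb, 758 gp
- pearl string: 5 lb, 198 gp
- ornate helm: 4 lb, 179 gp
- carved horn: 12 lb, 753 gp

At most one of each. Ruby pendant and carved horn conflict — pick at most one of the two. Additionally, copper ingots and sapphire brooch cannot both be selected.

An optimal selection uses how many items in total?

5

The maximum value within 46 lb is 3568.
One optimal bundle: ruby pendant + ancient tome + sapphire brooch + platinum ring + ornate helm (46 lb).
Any selection reaching 3568 contains exactly 5 items.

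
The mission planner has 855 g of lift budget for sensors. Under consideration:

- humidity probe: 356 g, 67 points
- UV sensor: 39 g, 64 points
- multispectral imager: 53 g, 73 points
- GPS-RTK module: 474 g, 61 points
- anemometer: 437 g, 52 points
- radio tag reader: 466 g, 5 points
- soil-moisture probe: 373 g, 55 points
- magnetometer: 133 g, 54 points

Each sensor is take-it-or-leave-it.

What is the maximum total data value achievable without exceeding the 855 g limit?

259

The ratio heuristic lands on humidity probe + UV sensor + multispectral imager + magnetometer (258) but leaves 274 g idle.
Replace magnetometer with soil-moisture probe: the trade gains 1 net, giving 259 at 821 g.
No other feasible combination exceeds 259.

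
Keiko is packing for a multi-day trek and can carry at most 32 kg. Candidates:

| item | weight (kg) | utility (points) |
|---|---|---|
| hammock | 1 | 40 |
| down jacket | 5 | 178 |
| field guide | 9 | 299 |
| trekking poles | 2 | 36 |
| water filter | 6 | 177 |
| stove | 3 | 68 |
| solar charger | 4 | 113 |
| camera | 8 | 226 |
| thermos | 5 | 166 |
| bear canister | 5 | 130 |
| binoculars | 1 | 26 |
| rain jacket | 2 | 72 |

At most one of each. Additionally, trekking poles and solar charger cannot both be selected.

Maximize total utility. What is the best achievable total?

The ratio ordering already packs tightly: hammock + down jacket + field guide + water filter + solar charger + thermos + rain jacket, 32 kg, 1045.

1045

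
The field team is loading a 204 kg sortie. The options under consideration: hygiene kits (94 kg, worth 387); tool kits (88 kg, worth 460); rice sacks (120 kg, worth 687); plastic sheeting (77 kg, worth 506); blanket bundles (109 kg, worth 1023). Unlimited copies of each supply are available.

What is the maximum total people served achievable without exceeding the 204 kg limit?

1529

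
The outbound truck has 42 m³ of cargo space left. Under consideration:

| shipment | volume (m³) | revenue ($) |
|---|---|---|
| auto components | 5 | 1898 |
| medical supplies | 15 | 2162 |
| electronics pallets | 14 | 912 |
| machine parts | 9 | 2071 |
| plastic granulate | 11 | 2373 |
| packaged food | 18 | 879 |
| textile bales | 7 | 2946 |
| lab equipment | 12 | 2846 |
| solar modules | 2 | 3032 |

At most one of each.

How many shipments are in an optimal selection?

5

Optimal total is 13268.
One optimal bundle: machine parts + plastic granulate + textile bales + lab equipment + solar modules (41 m³).
Any selection reaching 13268 contains exactly 5 shipments.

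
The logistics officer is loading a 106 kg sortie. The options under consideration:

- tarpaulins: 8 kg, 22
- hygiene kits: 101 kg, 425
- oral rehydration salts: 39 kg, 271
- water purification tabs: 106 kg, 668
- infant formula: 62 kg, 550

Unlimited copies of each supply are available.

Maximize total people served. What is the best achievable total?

821

Ranking by ratio (people served/kg): infant formula 8.87, oral rehydration salts 6.95, water purification tabs 6.30.
Oral rehydration salts + infant formula uses 101 of the 106 kg and totals 821.
Nothing else within 106 kg beats 821.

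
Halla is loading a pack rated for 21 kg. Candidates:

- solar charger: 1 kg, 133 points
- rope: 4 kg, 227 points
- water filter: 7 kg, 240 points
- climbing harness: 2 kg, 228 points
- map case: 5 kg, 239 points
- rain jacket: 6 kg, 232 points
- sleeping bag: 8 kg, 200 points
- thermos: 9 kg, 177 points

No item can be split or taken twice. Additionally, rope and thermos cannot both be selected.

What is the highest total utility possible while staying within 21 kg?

1072

Taking the top-ratio items first gives solar charger + rope + climbing harness + map case + rain jacket for 1059 (18 kg).
Replace rope with water filter: the trade gains 13 net, giving 1072 at 21 kg.
Runner-up solar charger + rope + water filter + climbing harness + map case tops out at 1067.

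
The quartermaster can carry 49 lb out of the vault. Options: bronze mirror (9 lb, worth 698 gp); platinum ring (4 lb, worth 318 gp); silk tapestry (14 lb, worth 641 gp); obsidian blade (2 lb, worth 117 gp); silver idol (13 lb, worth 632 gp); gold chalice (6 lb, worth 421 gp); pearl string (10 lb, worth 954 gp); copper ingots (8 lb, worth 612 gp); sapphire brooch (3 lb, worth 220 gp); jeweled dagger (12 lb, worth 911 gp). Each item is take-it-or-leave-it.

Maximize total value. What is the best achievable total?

3914

A density-first pass picks bronze mirror + platinum ring + obsidian blade + pearl string + copper ingots + sapphire brooch + jeweled dagger — 3830 at 48 lb.
Dropping obsidian blade and sapphire brooch frees 5 lb; slotting in gold chalice (6 lb) lifts the total to 3914 at 49 lb.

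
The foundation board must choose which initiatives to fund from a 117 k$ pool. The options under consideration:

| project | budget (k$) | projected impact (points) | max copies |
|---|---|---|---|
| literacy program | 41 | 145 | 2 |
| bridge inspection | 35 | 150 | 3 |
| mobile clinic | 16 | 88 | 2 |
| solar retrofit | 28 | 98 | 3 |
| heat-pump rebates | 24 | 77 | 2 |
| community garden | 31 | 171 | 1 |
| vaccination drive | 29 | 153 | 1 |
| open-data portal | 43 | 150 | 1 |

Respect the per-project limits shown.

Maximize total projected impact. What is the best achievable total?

577

Ranking by ratio (projected impact/k$): community garden 5.52, mobile clinic 5.50, vaccination drive 5.28.
Taking 2×mobile clinic + heat-pump rebates + community garden + vaccination drive: 116 k$ used, 577 in projected impact.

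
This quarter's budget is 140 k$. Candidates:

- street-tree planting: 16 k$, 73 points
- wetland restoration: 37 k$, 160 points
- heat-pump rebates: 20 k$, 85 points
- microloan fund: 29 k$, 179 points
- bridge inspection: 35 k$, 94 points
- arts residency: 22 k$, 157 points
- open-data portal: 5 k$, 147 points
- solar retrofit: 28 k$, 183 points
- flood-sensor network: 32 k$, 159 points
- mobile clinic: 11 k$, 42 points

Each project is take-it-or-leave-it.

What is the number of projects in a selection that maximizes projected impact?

6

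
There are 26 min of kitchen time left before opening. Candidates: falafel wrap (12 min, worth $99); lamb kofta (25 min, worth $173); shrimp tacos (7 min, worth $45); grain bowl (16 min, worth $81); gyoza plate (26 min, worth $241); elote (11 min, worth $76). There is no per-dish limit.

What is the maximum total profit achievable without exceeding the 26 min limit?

Taking gyoza plate: 26 min used, 241 in profit.
That's the maximum — no swap from here does better than 241.

241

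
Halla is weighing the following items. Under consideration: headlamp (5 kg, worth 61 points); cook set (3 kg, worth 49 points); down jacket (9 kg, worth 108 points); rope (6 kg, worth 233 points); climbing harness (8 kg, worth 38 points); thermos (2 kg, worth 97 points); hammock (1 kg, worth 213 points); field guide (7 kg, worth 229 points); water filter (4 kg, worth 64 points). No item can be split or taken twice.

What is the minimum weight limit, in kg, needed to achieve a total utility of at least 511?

Minimise kg subject to total utility ≥ 511.
rope + thermos + hammock: 543 utility at 9 kg.
Below 9 kg the best achievable stays under 511.

9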